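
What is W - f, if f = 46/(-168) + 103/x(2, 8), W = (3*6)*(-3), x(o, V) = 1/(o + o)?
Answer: -39121/84 ≈ -465.73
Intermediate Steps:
x(o, V) = 1/(2*o)
W = -54 (W = 18*(-3) = -54)
f = 34585/84 (f = 46/(-168) + 103/(((½)/2)) = 46*(-1/168) + 103/(((½)*(½))) = -23/84 + 103/(¼) = -23/84 + 103*4 = -23/84 + 412 = 34585/84 ≈ 411.73)
W - f = -54 - 1*34585/84 = -54 - 34585/84 = -39121/84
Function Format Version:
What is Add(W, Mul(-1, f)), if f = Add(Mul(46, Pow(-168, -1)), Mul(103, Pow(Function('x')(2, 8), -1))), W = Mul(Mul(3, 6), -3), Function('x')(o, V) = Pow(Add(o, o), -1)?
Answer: Rational(-39121, 84) ≈ -465.73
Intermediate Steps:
Function('x')(o, V) = Mul(Rational(1, 2), Pow(o, -1)) (Function('x')(o, V) = Pow(Mul(2, o), -1) = Mul(Rational(1, 2), Pow(o, -1)))
W = -54 (W = Mul(18, -3) = -54)
f = Rational(34585, 84) (f = Add(Mul(46, Pow(-168, -1)), Mul(103, Pow(Mul(Rational(1, 2), Pow(2, -1)), -1))) = Add(Mul(46, Rational(-1, 168)), Mul(103, Pow(Mul(Rational(1, 2), Rational(1, 2)), -1))) = Add(Rational(-23, 84), Mul(103, Pow(Rational(1, 4), -1))) = Add(Rational(-23, 84), Mul(103, 4)) = Add(Rational(-23, 84), 412) = Rational(34585, 84) ≈ 411.73)
Add(W, Mul(-1, f)) = Add(-54, Mul(-1, Rational(34585, 84))) = Add(-54, Rational(-34585, 84)) = Rational(-39121, 84)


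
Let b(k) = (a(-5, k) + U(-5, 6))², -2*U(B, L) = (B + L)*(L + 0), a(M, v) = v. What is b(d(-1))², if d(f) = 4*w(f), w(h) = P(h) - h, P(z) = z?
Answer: 81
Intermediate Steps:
U(B, L) = -L*(B + L)/2 (U(B, L) = -(B + L)*(L + 0)/2 = -(B + L)*L/2 = -L*(B + L)/2)
w(h) = 0 (w(h) = h - h = 0)
d(f) = 0 (d(f) = 4*0 = 0)
b(k) = (-3 + k)² (b(k) = (k - ½*6*(-5 + 6))² = (k - ½*6*1)² = (k - 3)² = (-3 + k)²)
b(d(-1))² = ((-3 + 0)²)² = ((-3)²)² = 9² = 81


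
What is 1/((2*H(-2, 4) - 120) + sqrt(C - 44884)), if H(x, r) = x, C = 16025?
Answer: -124/44235 - I*sqrt(28859)/44235 ≈ -0.0028032 - 0.0038404*I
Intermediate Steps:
1/((2*H(-2, 4) - 120) + sqrt(C - 44884)) = 1/((2*(-2) - 120) + sqrt(16025 - 44884)) = 1/((-4 - 120) + sqrt(-28859)) = 1/(-124 + I*sqrt(28859))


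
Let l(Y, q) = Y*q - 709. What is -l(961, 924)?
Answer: -887255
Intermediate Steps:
l(Y, q) = -709 + Y*q
-l(961, 924) = -(-709 + 961*924) = -(-709 + 887964) = -1*887255 = -887255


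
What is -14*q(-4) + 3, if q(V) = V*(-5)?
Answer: -277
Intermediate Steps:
q(V) = -5*V
-14*q(-4) + 3 = -(-70)*(-4) + 3 = -14*20 + 3 = -280 + 3 = -277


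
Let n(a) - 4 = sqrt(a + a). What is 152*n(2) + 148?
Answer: 1060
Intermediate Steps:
n(a) = 4 + sqrt(2)*sqrt(a) (n(a) = 4 + sqrt(a + a) = 4 + sqrt(2*a) = 4 + sqrt(2)*sqrt(a))
152*n(2) + 148 = 152*(4 + sqrt(2)*sqrt(2)) + 148 = 152*(4 + 2) + 148 = 152*6 + 148 = 912 + 148 = 1060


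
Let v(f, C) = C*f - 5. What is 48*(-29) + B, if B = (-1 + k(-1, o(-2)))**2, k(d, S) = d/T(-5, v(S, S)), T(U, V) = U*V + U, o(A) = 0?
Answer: -556359/400 ≈ -1390.9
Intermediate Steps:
v(f, C) = -5 + C*f
T(U, V) = U + U*V
k(d, S) = d/(20 - 5*S**2) (k(d, S) = d/((-5*(1 + (-5 + S*S)))) = d/((-5*(1 + (-5 + S**2)))) = d/((-5*(-4 + S**2))) = d/(20 - 5*S**2))
B = 441/400 (B = (-1 + (1/5)*(-1)/(4 - 1*0**2))**2 = (-1 + (1/5)*(-1)/(4 - 1*0))**2 = (-1 + (1/5)*(-1)/(4 + 0))**2 = (-1 + (1/5)*(-1)/4)**2 = (-1 + (1/5)*(-1)*(1/4))**2 = (-1 - 1/20)**2 = (-21/20)**2 = 441/400 ≈ 1.1025)
48*(-29) + B = 48*(-29) + 441/400 = -1392 + 441/400 = -556359/400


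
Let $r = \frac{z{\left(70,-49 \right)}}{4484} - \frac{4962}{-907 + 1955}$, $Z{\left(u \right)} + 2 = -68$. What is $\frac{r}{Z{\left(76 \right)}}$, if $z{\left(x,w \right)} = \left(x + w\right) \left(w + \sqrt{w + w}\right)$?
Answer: $\frac{72900}{1027957} - \frac{21 i \sqrt{2}}{44840} \approx 0.070917 - 0.00066232 i$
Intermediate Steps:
$z{\left(x,w \right)} = \left(w + x\right) \left(w + \sqrt{2} \sqrt{w}\right)$ ($z{\left(x,w \right)} = \left(w + x\right) \left(w + \sqrt{2 w}\right) = \left(w + x\right) \left(w + \sqrt{2} \sqrt{w}\right)$)
$Z{\left(u \right)} = -70$ ($Z{\left(u \right)} = -2 - 68 = -70$)
$r = - \frac{729000}{146851} + \frac{147 i \sqrt{2}}{4484}$ ($r = \frac{\left(-49\right)^{2} - 3430 + \sqrt{2} \left(-49\right)^{\frac{3}{2}} + 70 \sqrt{2} \sqrt{-49}}{4484} - \frac{4962}{-907 + 1955} = \left(2401 - 3430 + \sqrt{2} \left(- 343 i\right) + 70 \sqrt{2} \cdot 7 i\right) \frac{1}{4484} - \frac{4962}{1048} = \left(2401 - 3430 - 343 i \sqrt{2} + 490 i \sqrt{2}\right) \frac{1}{4484} - \frac{2481}{524} = \left(-1029 + 147 i \sqrt{2}\right) \frac{1}{4484} - \frac{2481}{524} = \left(- \frac{1029}{4484} + \frac{147 i \sqrt{2}}{4484}\right) - \frac{2481}{524} = - \frac{729000}{146851} + \frac{147 i \sqrt{2}}{4484} \approx -4.9642 + 0.046362 i$)
$\frac{r}{Z{\left(76 \right)}} = \frac{- \frac{729000}{146851} + \frac{147 i \sqrt{2}}{4484}}{-70} = \left(- \frac{729000}{146851} + \frac{147 i \sqrt{2}}{4484}\right) \left(- \frac{1}{70}\right) = \frac{72900}{1027957} - \frac{21 i \sqrt{2}}{44840}$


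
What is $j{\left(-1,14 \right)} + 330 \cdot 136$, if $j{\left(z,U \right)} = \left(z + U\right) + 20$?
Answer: $44913$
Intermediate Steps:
$j{\left(z,U \right)} = 20 + U + z$ ($j{\left(z,U \right)} = \left(U + z\right) + 20 = 20 + U + z$)
$j{\left(-1,14 \right)} + 330 \cdot 136 = \left(20 + 14 - 1\right) + 330 \cdot 136 = 33 + 44880 = 44913$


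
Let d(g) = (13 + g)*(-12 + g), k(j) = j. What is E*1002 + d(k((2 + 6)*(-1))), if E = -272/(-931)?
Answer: 179444/931 ≈ 192.74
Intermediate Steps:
d(g) = (-12 + g)*(13 + g)
E = 272/931 (E = -272*(-1/931) = 272/931 ≈ 0.29216)
E*1002 + d(k((2 + 6)*(-1))) = (272/931)*1002 + (-156 + (2 + 6)*(-1) + ((2 + 6)*(-1))**2) = 272544/931 + (-156 + 8*(-1) + (8*(-1))**2) = 272544/931 + (-156 - 8 + (-8)**2) = 272544/931 + (-156 - 8 + 64) = 272544/931 - 100 = 179444/931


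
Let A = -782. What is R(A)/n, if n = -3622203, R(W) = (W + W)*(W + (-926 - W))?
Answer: -1448264/3622203 ≈ -0.39983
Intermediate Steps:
R(W) = -1852*W (R(W) = (2*W)*(-926) = -1852*W)
R(A)/n = -1852*(-782)/(-3622203) = 1448264*(-1/3622203) = -1448264/3622203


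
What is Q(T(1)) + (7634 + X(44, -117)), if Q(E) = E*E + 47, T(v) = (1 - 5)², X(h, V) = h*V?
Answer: 2789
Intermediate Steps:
X(h, V) = V*h
T(v) = 16 (T(v) = (-4)² = 16)
Q(E) = 47 + E² (Q(E) = E² + 47 = 47 + E²)
Q(T(1)) + (7634 + X(44, -117)) = (47 + 16²) + (7634 - 117*44) = (47 + 256) + (7634 - 5148) = 303 + 2486 = 2789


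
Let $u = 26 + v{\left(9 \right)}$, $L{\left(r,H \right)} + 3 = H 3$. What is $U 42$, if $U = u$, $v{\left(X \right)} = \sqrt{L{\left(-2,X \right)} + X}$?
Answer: $1092 + 42 \sqrt{33} \approx 1333.3$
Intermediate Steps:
$L{\left(r,H \right)} = -3 + 3 H$ ($L{\left(r,H \right)} = -3 + H 3 = -3 + 3 H$)
$v{\left(X \right)} = \sqrt{-3 + 4 X}$ ($v{\left(X \right)} = \sqrt{\left(-3 + 3 X\right) + X} = \sqrt{-3 + 4 X}$)
$u = 26 + \sqrt{33}$ ($u = 26 + \sqrt{-3 + 4 \cdot 9} = 26 + \sqrt{-3 + 36} = 26 + \sqrt{33} \approx 31.745$)
$U = 26 + \sqrt{33} \approx 31.745$
$U 42 = \left(26 + \sqrt{33}\right) 42 = 1092 + 42 \sqrt{33}$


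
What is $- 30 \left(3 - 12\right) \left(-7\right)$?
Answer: $-1890$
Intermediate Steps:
$- 30 \left(3 - 12\right) \left(-7\right) = \left(-30\right) \left(-9\right) \left(-7\right) = 270 \left(-7\right) = -1890$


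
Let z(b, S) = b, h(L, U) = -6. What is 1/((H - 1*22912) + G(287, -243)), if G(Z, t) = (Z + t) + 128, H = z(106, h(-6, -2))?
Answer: -1/22634 ≈ -4.4181e-5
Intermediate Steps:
H = 106
G(Z, t) = 128 + Z + t
1/((H - 1*22912) + G(287, -243)) = 1/((106 - 1*22912) + (128 + 287 - 243)) = 1/((106 - 22912) + 172) = 1/(-22806 + 172) = 1/(-22634) = -1/22634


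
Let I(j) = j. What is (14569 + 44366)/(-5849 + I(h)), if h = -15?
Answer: -58935/5864 ≈ -10.050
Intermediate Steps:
(14569 + 44366)/(-5849 + I(h)) = (14569 + 44366)/(-5849 - 15) = 58935/(-5864) = 58935*(-1/5864) = -58935/5864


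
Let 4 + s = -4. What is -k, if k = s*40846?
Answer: 326768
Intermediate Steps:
s = -8 (s = -4 - 4 = -8)
k = -326768 (k = -8*40846 = -326768)
-k = -1*(-326768) = 326768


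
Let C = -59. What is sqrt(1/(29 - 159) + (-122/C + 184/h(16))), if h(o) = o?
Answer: sqrt(199431505)/3835 ≈ 3.6824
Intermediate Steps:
sqrt(1/(29 - 159) + (-122/C + 184/h(16))) = sqrt(1/(29 - 159) + (-122/(-59) + 184/16)) = sqrt(1/(-130) + (-122*(-1/59) + 184*(1/16))) = sqrt(-1/130 + (122/59 + 23/2)) = sqrt(-1/130 + 1601/118) = sqrt(52003/3835) = sqrt(199431505)/3835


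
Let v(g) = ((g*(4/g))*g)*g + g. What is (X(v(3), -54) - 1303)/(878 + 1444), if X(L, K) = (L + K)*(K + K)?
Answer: 317/2322 ≈ 0.13652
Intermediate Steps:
v(g) = g + 4*g² (v(g) = (4*g)*g + g = 4*g² + g = g + 4*g²)
X(L, K) = 2*K*(K + L) (X(L, K) = (K + L)*(2*K) = 2*K*(K + L))
(X(v(3), -54) - 1303)/(878 + 1444) = (2*(-54)*(-54 + 3*(1 + 4*3)) - 1303)/(878 + 1444) = (2*(-54)*(-54 + 3*(1 + 12)) - 1303)/2322 = (2*(-54)*(-54 + 3*13) - 1303)*(1/2322) = (2*(-54)*(-54 + 39) - 1303)*(1/2322) = (2*(-54)*(-15) - 1303)*(1/2322) = (1620 - 1303)*(1/2322) = 317*(1/2322) = 317/2322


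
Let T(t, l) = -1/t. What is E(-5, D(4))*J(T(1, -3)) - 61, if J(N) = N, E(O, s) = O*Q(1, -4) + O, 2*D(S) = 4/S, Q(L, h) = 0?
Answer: -56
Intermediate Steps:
D(S) = 2/S (D(S) = (4/S)/2 = 2/S)
E(O, s) = O (E(O, s) = O*0 + O = 0 + O = O)
E(-5, D(4))*J(T(1, -3)) - 61 = -(-5)/1 - 61 = -(-5) - 61 = -5*(-1) - 61 = 5 - 61 = -56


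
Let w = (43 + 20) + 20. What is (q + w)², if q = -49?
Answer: 1156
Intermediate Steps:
w = 83 (w = 63 + 20 = 83)
(q + w)² = (-49 + 83)² = 34² = 1156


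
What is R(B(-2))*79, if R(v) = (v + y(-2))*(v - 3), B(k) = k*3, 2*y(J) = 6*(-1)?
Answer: 6399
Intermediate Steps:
y(J) = -3 (y(J) = (6*(-1))/2 = (1/2)*(-6) = -3)
B(k) = 3*k
R(v) = (-3 + v)**2 (R(v) = (v - 3)*(v - 3) = (-3 + v)*(-3 + v) = (-3 + v)**2)
R(B(-2))*79 = (9 + (3*(-2))**2 - 18*(-2))*79 = (9 + (-6)**2 - 6*(-6))*79 = (9 + 36 + 36)*79 = 81*79 = 6399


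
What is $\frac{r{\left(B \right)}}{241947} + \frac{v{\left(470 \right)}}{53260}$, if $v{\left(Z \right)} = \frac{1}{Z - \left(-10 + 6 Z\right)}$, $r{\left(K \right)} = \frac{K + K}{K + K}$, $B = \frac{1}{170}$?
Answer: $\frac{13820717}{3350385277200} \approx 4.1251 \cdot 10^{-6}$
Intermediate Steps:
$B = \frac{1}{170} \approx 0.0058824$
$r{\left(K \right)} = 1$ ($r{\left(K \right)} = \frac{2 K}{2 K} = 2 K \frac{1}{2 K} = 1$)
$v{\left(Z \right)} = \frac{1}{10 - 5 Z}$ ($v{\left(Z \right)} = \frac{1}{Z - \left(-10 + 6 Z\right)} = \frac{1}{10 - 5 Z}$)
$\frac{r{\left(B \right)}}{241947} + \frac{v{\left(470 \right)}}{53260} = 1 \cdot \frac{1}{241947} + \frac{\left(-1\right) \frac{1}{-10 + 5 \cdot 470}}{53260} = 1 \cdot \frac{1}{241947} + - \frac{1}{-10 + 2350} \cdot \frac{1}{53260} = \frac{1}{241947} + - \frac{1}{2340} \cdot \frac{1}{53260} = \frac{1}{241947} + \left(-1\right) \frac{1}{2340} \cdot \frac{1}{53260} = \frac{1}{241947} - \frac{1}{124628400} = \frac{13820717}{3350385277200}$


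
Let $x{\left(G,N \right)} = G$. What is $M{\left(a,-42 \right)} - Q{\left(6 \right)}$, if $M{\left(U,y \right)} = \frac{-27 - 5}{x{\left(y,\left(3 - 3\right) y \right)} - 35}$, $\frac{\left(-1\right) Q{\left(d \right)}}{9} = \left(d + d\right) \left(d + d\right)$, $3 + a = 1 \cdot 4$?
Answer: $\frac{99824}{77} \approx 1296.4$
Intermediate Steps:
$a = 1$ ($a = -3 + 1 \cdot 4 = -3 + 4 = 1$)
$Q{\left(d \right)} = - 36 d^{2}$ ($Q{\left(d \right)} = - 9 \left(d + d\right) \left(d + d\right) = - 9 \cdot 2 d 2 d = - 9 \cdot 4 d^{2} = - 36 d^{2}$)
$M{\left(U,y \right)} = - \frac{32}{-35 + y}$ ($M{\left(U,y \right)} = \frac{-27 - 5}{y - 35} = - \frac{32}{-35 + y}$)
$M{\left(a,-42 \right)} - Q{\left(6 \right)} = - \frac{32}{-35 - 42} - - 36 \cdot 6^{2} = - \frac{32}{-77} - \left(-36\right) 36 = \left(-32\right) \left(- \frac{1}{77}\right) - -1296 = \frac{32}{77} + 1296 = \frac{99824}{77}$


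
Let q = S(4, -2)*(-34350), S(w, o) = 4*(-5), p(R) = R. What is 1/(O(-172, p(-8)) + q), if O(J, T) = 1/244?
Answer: 244/167628001 ≈ 1.4556e-6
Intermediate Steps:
O(J, T) = 1/244
S(w, o) = -20
q = 687000 (q = -20*(-34350) = 687000)
1/(O(-172, p(-8)) + q) = 1/(1/244 + 687000) = 1/(167628001/244) = 244/167628001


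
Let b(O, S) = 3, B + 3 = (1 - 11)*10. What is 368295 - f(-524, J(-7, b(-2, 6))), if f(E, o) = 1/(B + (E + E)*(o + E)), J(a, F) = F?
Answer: 201054081974/545905 ≈ 3.6830e+5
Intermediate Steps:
B = -103 (B = -3 + (1 - 11)*10 = -3 - 10*10 = -3 - 100 = -103)
f(E, o) = 1/(-103 + 2*E*(E + o)) (f(E, o) = 1/(-103 + (E + E)*(o + E)) = 1/(-103 + (2*E)*(E + o)) = 1/(-103 + 2*E*(E + o)))
368295 - f(-524, J(-7, b(-2, 6))) = 368295 - 1/(-103 + 2*(-524)² + 2*(-524)*3) = 368295 - 1/(-103 + 2*274576 - 3144) = 368295 - 1/(-103 + 549152 - 3144) = 368295 - 1/545905 = 201054081974/545905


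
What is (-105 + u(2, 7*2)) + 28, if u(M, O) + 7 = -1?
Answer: -85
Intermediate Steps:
u(M, O) = -8 (u(M, O) = -7 - 1 = -8)
(-105 + u(2, 7*2)) + 28 = (-105 - 8) + 28 = -113 + 28 = -85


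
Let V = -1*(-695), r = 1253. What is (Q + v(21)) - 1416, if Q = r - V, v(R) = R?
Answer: -837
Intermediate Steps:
V = 695
Q = 558 (Q = 1253 - 1*695 = 1253 - 695 = 558)
(Q + v(21)) - 1416 = (558 + 21) - 1416 = 579 - 1416 = -837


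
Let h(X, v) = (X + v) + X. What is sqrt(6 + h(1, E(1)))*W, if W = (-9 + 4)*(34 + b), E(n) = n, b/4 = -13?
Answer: 270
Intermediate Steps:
b = -52 (b = 4*(-13) = -52)
h(X, v) = v + 2*X
W = 90 (W = (-9 + 4)*(34 - 52) = -5*(-18) = 90)
sqrt(6 + h(1, E(1)))*W = sqrt(6 + (1 + 2*1))*90 = sqrt(6 + (1 + 2))*90 = sqrt(6 + 3)*90 = sqrt(9)*90 = 3*90 = 270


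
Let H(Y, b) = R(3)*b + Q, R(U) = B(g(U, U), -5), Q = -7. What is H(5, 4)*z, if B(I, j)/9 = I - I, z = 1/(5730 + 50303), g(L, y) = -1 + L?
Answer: -7/56033 ≈ -0.00012493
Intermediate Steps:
z = 1/56033 ≈ 1.7847e-5
B(I, j) = 0 (B(I, j) = 9*(I - I) = 9*0 = 0)
R(U) = 0
H(Y, b) = -7 (H(Y, b) = 0*b - 7 = 0 - 7 = -7)
H(5, 4)*z = -7*1/56033 = -7/56033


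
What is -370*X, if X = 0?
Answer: 0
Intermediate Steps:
-370*X = -370*0 = 0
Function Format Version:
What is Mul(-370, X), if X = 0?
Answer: 0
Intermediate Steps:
Mul(-370, X) = Mul(-370, 0) = 0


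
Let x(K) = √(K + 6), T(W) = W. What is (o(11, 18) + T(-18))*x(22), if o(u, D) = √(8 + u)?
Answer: 2*√7*(-18 + √19) ≈ -72.182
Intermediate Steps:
x(K) = √(6 + K)
(o(11, 18) + T(-18))*x(22) = (√(8 + 11) - 18)*√(6 + 22) = (√19 - 18)*√28 = (-18 + √19)*(2*√7) = 2*√7*(-18 + √19)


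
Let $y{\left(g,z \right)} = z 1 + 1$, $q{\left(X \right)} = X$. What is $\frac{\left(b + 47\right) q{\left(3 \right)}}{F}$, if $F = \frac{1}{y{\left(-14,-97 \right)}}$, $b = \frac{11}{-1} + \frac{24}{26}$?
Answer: $- \frac{138240}{13} \approx -10634.0$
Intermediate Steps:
$b = - \frac{131}{13}$ ($b = 11 \left(-1\right) + 24 \cdot \frac{1}{26} = -11 + \frac{12}{13} = - \frac{131}{13} \approx -10.077$)
$y{\left(g,z \right)} = 1 + z$ ($y{\left(g,z \right)} = z + 1 = 1 + z$)
$F = - \frac{1}{96}$ ($F = \frac{1}{1 - 97} = \frac{1}{-96} = - \frac{1}{96} \approx -0.010417$)
$\frac{\left(b + 47\right) q{\left(3 \right)}}{F} = \frac{\left(- \frac{131}{13} + 47\right) 3}{- \frac{1}{96}} = \frac{480}{13} \cdot 3 \left(-96\right) = \frac{1440}{13} \left(-96\right) = - \frac{138240}{13}$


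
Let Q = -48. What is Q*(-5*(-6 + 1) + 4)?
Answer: -1392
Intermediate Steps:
Q*(-5*(-6 + 1) + 4) = -48*(-5*(-6 + 1) + 4) = -48*(-5*(-5) + 4) = -48*(25 + 4) = -48*29 = -1392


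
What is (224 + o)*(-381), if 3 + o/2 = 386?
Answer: -377190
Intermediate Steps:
o = 766 (o = -6 + 2*386 = -6 + 772 = 766)
(224 + o)*(-381) = (224 + 766)*(-381) = 990*(-381) = -377190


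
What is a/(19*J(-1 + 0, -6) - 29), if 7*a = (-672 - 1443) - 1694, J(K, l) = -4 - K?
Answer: 3809/602 ≈ 6.3272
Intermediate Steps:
a = -3809/7 (a = ((-672 - 1443) - 1694)/7 = (-2115 - 1694)/7 = (1/7)*(-3809) = -3809/7 ≈ -544.14)
a/(19*J(-1 + 0, -6) - 29) = -3809/(7*(19*(-4 - (-1 + 0)) - 29)) = -3809/(7*(19*(-4 - 1*(-1)) - 29)) = -3809/(7*(19*(-4 + 1) - 29)) = -3809/(7*(19*(-3) - 29)) = -3809/(7*(-57 - 29)) = -3809/7/(-86) = -3809/7*(-1/86) = 3809/602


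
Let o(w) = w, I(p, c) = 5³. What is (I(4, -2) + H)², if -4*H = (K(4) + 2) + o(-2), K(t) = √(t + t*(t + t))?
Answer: 61009/4 ≈ 15252.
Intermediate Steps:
I(p, c) = 125
K(t) = √(t + 2*t²) (K(t) = √(t + t*(2*t)) = √(t + 2*t²))
H = -3/2 (H = -((√(4*(1 + 2*4)) + 2) - 2)/4 = -((√(4*(1 + 8)) + 2) - 2)/4 = -((√(4*9) + 2) - 2)/4 = -((√36 + 2) - 2)/4 = -((6 + 2) - 2)/4 = -(8 - 2)/4 = -¼*6 = -3/2 ≈ -1.5000)
(I(4, -2) + H)² = (125 - 3/2)² = (247/2)² = 61009/4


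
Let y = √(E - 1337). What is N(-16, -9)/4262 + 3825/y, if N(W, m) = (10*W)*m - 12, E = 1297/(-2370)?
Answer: 714/2131 - 3825*I*√7512869190/3169987 ≈ 0.33505 - 104.59*I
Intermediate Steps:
E = -1297/2370 (E = 1297*(-1/2370) = -1297/2370 ≈ -0.54726)
N(W, m) = -12 + 10*W*m (N(W, m) = 10*W*m - 12 = -12 + 10*W*m)
y = I*√7512869190/2370 (y = √(-1297/2370 - 1337) = √(-3169987/2370) = I*√7512869190/2370 ≈ 36.573*I)
N(-16, -9)/4262 + 3825/y = (-12 + 10*(-16)*(-9))/4262 + 3825/((I*√7512869190/2370)) = (-12 + 1440)*(1/4262) + 3825*(-I*√7512869190/3169987) = 1428*(1/4262) - 3825*I*√7512869190/3169987 = 714/2131 - 3825*I*√7512869190/3169987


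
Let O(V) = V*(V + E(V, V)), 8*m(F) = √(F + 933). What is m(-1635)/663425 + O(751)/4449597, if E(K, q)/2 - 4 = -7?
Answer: 559495/4449597 + 3*I*√78/5307400 ≈ 0.12574 + 4.9921e-6*I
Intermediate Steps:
m(F) = √(933 + F)/8 (m(F) = √(F + 933)/8 = √(933 + F)/8)
E(K, q) = -6 (E(K, q) = 8 + 2*(-7) = 8 - 14 = -6)
O(V) = V*(-6 + V) (O(V) = V*(V - 6) = V*(-6 + V))
m(-1635)/663425 + O(751)/4449597 = (√(933 - 1635)/8)/663425 + (751*(-6 + 751))/4449597 = (√(-702)/8)*(1/663425) + (751*745)*(1/4449597) = ((3*I*√78)/8)*(1/663425) + 559495*(1/4449597) = (3*I*√78/8)*(1/663425) + 559495/4449597 = 3*I*√78/5307400 + 559495/4449597 = 559495/4449597 + 3*I*√78/5307400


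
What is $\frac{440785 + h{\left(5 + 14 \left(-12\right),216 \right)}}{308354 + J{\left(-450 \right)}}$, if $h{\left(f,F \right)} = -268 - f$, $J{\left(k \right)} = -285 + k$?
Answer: $\frac{440680}{307619} \approx 1.4326$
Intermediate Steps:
$\frac{440785 + h{\left(5 + 14 \left(-12\right),216 \right)}}{308354 + J{\left(-450 \right)}} = \frac{440785 - \left(273 - 168\right)}{308354 - 735} = \frac{440785 - 105}{308354 - 735} = \frac{440785 - 105}{307619} = \left(440785 + \left(-268 + 163\right)\right) \frac{1}{307619} = \left(440785 - 105\right) \frac{1}{307619} = 440680 \cdot \frac{1}{307619} = \frac{440680}{307619}$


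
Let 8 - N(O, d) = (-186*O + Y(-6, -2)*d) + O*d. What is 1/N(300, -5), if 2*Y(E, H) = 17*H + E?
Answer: 1/57208 ≈ 1.7480e-5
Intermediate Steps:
Y(E, H) = E/2 + 17*H/2 (Y(E, H) = (17*H + E)/2 = (E + 17*H)/2 = E/2 + 17*H/2)
N(O, d) = 8 + 20*d + 186*O - O*d (N(O, d) = 8 - ((-186*O + ((1/2)*(-6) + (17/2)*(-2))*d) + O*d) = 8 - ((-186*O + (-3 - 17)*d) + O*d) = 8 - ((-186*O - 20*d) + O*d) = 8 - (-186*O - 20*d + O*d) = 8 + (20*d + 186*O - O*d) = 8 + 20*d + 186*O - O*d)
1/N(300, -5) = 1/(8 + 20*(-5) + 186*300 - 1*300*(-5)) = 1/(8 - 100 + 55800 + 1500) = 1/57208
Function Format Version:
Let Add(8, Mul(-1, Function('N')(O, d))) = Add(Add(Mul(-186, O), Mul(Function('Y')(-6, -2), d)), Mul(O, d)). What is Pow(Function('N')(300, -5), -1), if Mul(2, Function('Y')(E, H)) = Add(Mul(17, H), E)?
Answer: Rational(1, 57208) ≈ 1.7480e-5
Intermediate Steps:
Function('Y')(E, H) = Add(Mul(Rational(1, 2), E), Mul(Rational(17, 2), H)) (Function('Y')(E, H) = Mul(Rational(1, 2), Add(Mul(17, H), E)) = Mul(Rational(1, 2), Add(E, Mul(17, H))) = Add(Mul(Rational(1, 2), E), Mul(Rational(17, 2), H)))
Function('N')(O, d) = Add(8, Mul(20, d), Mul(186, O), Mul(-1, O, d)) (Function('N')(O, d) = Add(8, Mul(-1, Add(Add(Mul(-186, O), Mul(Add(Mul(Rational(1, 2), -6), Mul(Rational(17, 2), -2)), d)), Mul(O, d)))) = Add(8, Mul(-1, Add(Add(Mul(-186, O), Mul(Add(-3, -17), d)), Mul(O, d)))) = Add(8, Mul(-1, Add(Add(Mul(-186, O), Mul(-20, d)), Mul(O, d)))) = Add(8, Mul(-1, Add(Mul(-186, O), Mul(-20, d), Mul(O, d)))) = Add(8, Add(Mul(20, d), Mul(186, O), Mul(-1, O, d))) = Add(8, Mul(20, d), Mul(186, O), Mul(-1, O, d)))
Pow(Function('N')(300, -5), -1) = Pow(Add(8, Mul(20, -5), Mul(186, 300), Mul(-1, 300, -5)), -1) = Pow(Add(8, -100, 55800, 1500), -1) = Pow(57208, -1) = Rational(1, 57208)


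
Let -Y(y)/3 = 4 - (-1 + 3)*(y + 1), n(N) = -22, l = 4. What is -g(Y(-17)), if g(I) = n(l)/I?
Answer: -11/54 ≈ -0.20370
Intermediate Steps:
Y(y) = -6 + 6*y (Y(y) = -3*(4 - (-1 + 3)*(y + 1)) = -3*(4 - 2*(1 + y)) = -3*(4 - (2 + 2*y)) = -3*(4 + (-2 - 2*y)) = -3*(2 - 2*y) = -6 + 6*y)
g(I) = -22/I
-g(Y(-17)) = -(-22)/(-6 + 6*(-17)) = -(-22)/(-6 - 102) = -(-22)/(-108) = -(-22)*(-1)/108 = -1*11/54 = -11/54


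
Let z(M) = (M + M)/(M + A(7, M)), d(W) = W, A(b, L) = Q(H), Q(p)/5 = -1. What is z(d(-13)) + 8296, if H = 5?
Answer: 74677/9 ≈ 8297.4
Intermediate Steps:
Q(p) = -5 (Q(p) = 5*(-1) = -5)
A(b, L) = -5
z(M) = 2*M/(-5 + M) (z(M) = (M + M)/(M - 5) = (2*M)/(-5 + M) = 2*M/(-5 + M))
z(d(-13)) + 8296 = 2*(-13)/(-5 - 13) + 8296 = 2*(-13)/(-18) + 8296 = 2*(-13)*(-1/18) + 8296 = 13/9 + 8296 = 74677/9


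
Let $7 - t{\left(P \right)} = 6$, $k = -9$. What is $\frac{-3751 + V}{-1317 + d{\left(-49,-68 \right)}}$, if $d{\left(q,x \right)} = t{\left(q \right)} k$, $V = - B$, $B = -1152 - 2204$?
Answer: $\frac{395}{1326} \approx 0.29789$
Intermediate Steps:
$t{\left(P \right)} = 1$ ($t{\left(P \right)} = 7 - 6 = 1$)
$B = -3356$ ($B = -1152 - 2204 = -3356$)
$V = 3356$ ($V = \left(-1\right) \left(-3356\right) = 3356$)
$d{\left(q,x \right)} = -9$ ($d{\left(q,x \right)} = 1 \left(-9\right) = -9$)
$\frac{-3751 + V}{-1317 + d{\left(-49,-68 \right)}} = \frac{-3751 + 3356}{-1317 - 9} = - \frac{395}{-1326} = \left(-395\right) \left(- \frac{1}{1326}\right) = \frac{395}{1326}$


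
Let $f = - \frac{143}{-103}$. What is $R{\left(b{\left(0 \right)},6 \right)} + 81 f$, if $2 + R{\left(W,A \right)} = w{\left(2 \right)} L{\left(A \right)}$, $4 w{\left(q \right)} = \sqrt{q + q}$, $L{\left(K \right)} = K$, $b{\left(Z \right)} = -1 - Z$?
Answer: $\frac{11686}{103} \approx 113.46$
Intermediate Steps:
$w{\left(q \right)} = \frac{\sqrt{2} \sqrt{q}}{4}$ ($w{\left(q \right)} = \frac{\sqrt{q + q}}{4} = \frac{\sqrt{2 q}}{4} = \frac{\sqrt{2} \sqrt{q}}{4}$)
$f = \frac{143}{103}$ ($f = \left(-143\right) \left(- \frac{1}{103}\right) = \frac{143}{103} \approx 1.3883$)
$R{\left(W,A \right)} = -2 + \frac{A}{2}$ ($R{\left(W,A \right)} = -2 + \frac{\sqrt{2} \sqrt{2}}{4} A = -2 + \frac{A}{2}$)
$R{\left(b{\left(0 \right)},6 \right)} + 81 f = \left(-2 + \frac{1}{2} \cdot 6\right) + 81 \cdot \frac{143}{103} = \left(-2 + 3\right) + \frac{11583}{103} = 1 + \frac{11583}{103} = \frac{11686}{103}$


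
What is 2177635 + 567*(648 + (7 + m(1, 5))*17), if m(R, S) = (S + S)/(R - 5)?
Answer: 5176853/2 ≈ 2.5884e+6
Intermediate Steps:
m(R, S) = 2*S/(-5 + R) (m(R, S) = (2*S)/(-5 + R) = 2*S/(-5 + R))
2177635 + 567*(648 + (7 + m(1, 5))*17) = 2177635 + 567*(648 + (7 + 2*5/(-5 + 1))*17) = 2177635 + 567*(648 + (7 + 2*5/(-4))*17) = 2177635 + 567*(648 + (7 + 2*5*(-1/4))*17) = 2177635 + 567*(648 + (7 - 5/2)*17) = 2177635 + 567*(648 + (9/2)*17) = 2177635 + 567*(648 + 153/2) = 2177635 + 567*(1449/2) = 2177635 + 821583/2 = 5176853/2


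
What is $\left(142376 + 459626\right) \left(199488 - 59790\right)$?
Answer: $84098475396$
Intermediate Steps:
$\left(142376 + 459626\right) \left(199488 - 59790\right) = 602002 \cdot 139698 = 84098475396$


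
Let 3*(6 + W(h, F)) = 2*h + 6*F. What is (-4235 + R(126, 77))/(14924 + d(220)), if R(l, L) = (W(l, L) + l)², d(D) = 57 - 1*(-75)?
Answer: 123929/15056 ≈ 8.2312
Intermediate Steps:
d(D) = 132 (d(D) = 57 + 75 = 132)
W(h, F) = -6 + 2*F + 2*h/3 (W(h, F) = -6 + (2*h + 6*F)/3 = -6 + (2*F + 2*h/3) = -6 + 2*F + 2*h/3)
R(l, L) = (-6 + 2*L + 5*l/3)² (R(l, L) = ((-6 + 2*L + 2*l/3) + l)² = (-6 + 2*L + 5*l/3)²)
(-4235 + R(126, 77))/(14924 + d(220)) = (-4235 + (-18 + 5*126 + 6*77)²/9)/(14924 + 132) = (-4235 + (-18 + 630 + 462)²/9)/15056 = (-4235 + (⅑)*1074²)*(1/15056) = (-4235 + (⅑)*1153476)*(1/15056) = (-4235 + 128164)*(1/15056) = 123929*(1/15056) = 123929/15056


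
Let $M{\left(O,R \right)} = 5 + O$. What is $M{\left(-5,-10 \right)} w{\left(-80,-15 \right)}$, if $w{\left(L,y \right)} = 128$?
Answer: $0$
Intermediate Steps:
$M{\left(-5,-10 \right)} w{\left(-80,-15 \right)} = \left(5 - 5\right) 128 = 0 \cdot 128 = 0$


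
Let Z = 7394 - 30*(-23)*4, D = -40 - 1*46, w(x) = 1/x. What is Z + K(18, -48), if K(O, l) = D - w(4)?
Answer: 40271/4 ≈ 10068.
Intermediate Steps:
D = -86 (D = -40 - 46 = -86)
K(O, l) = -345/4 (K(O, l) = -86 - 1/4 = -345/4)
Z = 10154 (Z = 7394 - (-690)*4 = 7394 - 1*(-2760) = 7394 + 2760 = 10154)
Z + K(18, -48) = 10154 - 345/4 = 40271/4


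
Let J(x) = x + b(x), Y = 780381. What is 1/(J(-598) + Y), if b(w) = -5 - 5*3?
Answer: 1/779763 ≈ 1.2824e-6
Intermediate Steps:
b(w) = -20 (b(w) = -5 - 15 = -20)
J(x) = -20 + x (J(x) = x - 20 = -20 + x)
1/(J(-598) + Y) = 1/((-20 - 598) + 780381) = 1/(-618 + 780381) = 1/779763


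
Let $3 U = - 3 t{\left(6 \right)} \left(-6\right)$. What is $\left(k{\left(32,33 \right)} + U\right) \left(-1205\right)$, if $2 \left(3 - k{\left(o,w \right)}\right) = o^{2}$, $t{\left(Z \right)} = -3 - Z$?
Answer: $678415$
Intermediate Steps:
$k{\left(o,w \right)} = 3 - \frac{o^{2}}{2}$
$U = -54$ ($U = \frac{- 3 \left(-3 - 6\right) \left(-6\right)}{3} = \frac{\left(-3\right) \left(-9\right) \left(-6\right)}{3} = \frac{27 \left(-6\right)}{3} = \frac{1}{3} \left(-162\right) = -54$)
$\left(k{\left(32,33 \right)} + U\right) \left(-1205\right) = \left(\left(3 - \frac{32^{2}}{2}\right) - 54\right) \left(-1205\right) = \left(\left(3 - 512\right) - 54\right) \left(-1205\right) = \left(-509 - 54\right) \left(-1205\right) = \left(-563\right) \left(-1205\right) = 678415$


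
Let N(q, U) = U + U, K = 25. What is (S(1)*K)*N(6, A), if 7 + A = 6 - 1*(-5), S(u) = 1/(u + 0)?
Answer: 200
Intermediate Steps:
S(u) = 1/u
A = 4 (A = -7 + (6 - 1*(-5)) = -7 + (6 + 5) = -7 + 11 = 4)
N(q, U) = 2*U
(S(1)*K)*N(6, A) = (25/1)*(2*4) = (1*25)*8 = 25*8 = 200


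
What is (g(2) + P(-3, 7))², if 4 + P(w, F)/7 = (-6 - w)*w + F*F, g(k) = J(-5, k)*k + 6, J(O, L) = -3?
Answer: 142884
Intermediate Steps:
g(k) = 6 - 3*k (g(k) = -3*k + 6 = 6 - 3*k)
P(w, F) = -28 + 7*F² + 7*w*(-6 - w) (P(w, F) = -28 + 7*((-6 - w)*w + F*F) = -28 + 7*(w*(-6 - w) + F²) = -28 + 7*(F² + w*(-6 - w)) = -28 + (7*F² + 7*w*(-6 - w)) = -28 + 7*F² + 7*w*(-6 - w))
(g(2) + P(-3, 7))² = ((6 - 3*2) + (-28 - 42*(-3) - 7*(-3)² + 7*7²))² = ((6 - 6) + (-28 + 126 - 7*9 + 7*49))² = (0 + (-28 + 126 - 63 + 343))² = (0 + 378)² = 378² = 142884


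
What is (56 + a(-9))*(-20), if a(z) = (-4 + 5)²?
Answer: -1140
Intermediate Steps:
a(z) = 1 (a(z) = 1² = 1)
(56 + a(-9))*(-20) = (56 + 1)*(-20) = 57*(-20) = -1140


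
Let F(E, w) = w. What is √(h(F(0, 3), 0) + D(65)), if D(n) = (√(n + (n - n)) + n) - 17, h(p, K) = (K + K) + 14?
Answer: √(62 + √65) ≈ 8.3703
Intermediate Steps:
h(p, K) = 14 + 2*K (h(p, K) = 2*K + 14 = 14 + 2*K)
D(n) = -17 + n + √n (D(n) = (√(n + 0) + n) - 17 = (√n + n) - 17 = (n + √n) - 17 = -17 + n + √n)
√(h(F(0, 3), 0) + D(65)) = √((14 + 2*0) + (-17 + 65 + √65)) = √((14 + 0) + (48 + √65)) = √(14 + (48 + √65)) = √(62 + √65)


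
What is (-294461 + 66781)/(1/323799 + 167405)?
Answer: -18430639080/13551392899 ≈ -1.3601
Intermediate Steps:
(-294461 + 66781)/(1/323799 + 167405) = -227680/(1/323799 + 167405) = -227680/54205571596/323799 = -227680*323799/54205571596 = -18430639080/13551392899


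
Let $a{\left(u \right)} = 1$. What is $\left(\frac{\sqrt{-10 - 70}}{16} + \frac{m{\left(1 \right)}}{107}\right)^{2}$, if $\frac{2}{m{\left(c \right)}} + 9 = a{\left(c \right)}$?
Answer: $\frac{\left(-1 + 107 i \sqrt{5}\right)^{2}}{183184} \approx -0.31249 - 0.0026122 i$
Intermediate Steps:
$m{\left(c \right)} = - \frac{1}{4}$ ($m{\left(c \right)} = \frac{2}{-9 + 1} = \frac{2}{-8} = 2 \left(- \frac{1}{8}\right) = - \frac{1}{4}$)
$\left(\frac{\sqrt{-10 - 70}}{16} + \frac{m{\left(1 \right)}}{107}\right)^{2} = \left(\frac{\sqrt{-10 - 70}}{16} - \frac{1}{4 \cdot 107}\right)^{2} = \left(\sqrt{-80} \cdot \frac{1}{16} - \frac{1}{428}\right)^{2} = \left(4 i \sqrt{5} \cdot \frac{1}{16} - \frac{1}{428}\right)^{2} = \left(\frac{i \sqrt{5}}{4} - \frac{1}{428}\right)^{2} = \left(- \frac{1}{428} + \frac{i \sqrt{5}}{4}\right)^{2}$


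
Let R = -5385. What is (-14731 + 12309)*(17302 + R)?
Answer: -28862974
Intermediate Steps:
(-14731 + 12309)*(17302 + R) = (-14731 + 12309)*(17302 - 5385) = -2422*11917 = -28862974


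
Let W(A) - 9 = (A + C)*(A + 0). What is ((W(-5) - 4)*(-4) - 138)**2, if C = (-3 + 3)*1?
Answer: 66564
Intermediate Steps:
C = 0 (C = 0*1 = 0)
W(A) = 9 + A**2 (W(A) = 9 + (A + 0)*(A + 0) = 9 + A*A = 9 + A**2)
((W(-5) - 4)*(-4) - 138)**2 = (((9 + (-5)**2) - 4)*(-4) - 138)**2 = (((9 + 25) - 4)*(-4) - 138)**2 = ((34 - 4)*(-4) - 138)**2 = (30*(-4) - 138)**2 = (-120 - 138)**2 = (-258)**2 = 66564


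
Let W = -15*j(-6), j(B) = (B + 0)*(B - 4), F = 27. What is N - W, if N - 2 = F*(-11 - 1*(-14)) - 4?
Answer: 979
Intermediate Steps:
j(B) = B*(-4 + B)
N = 79 (N = 2 + (27*(-11 - 1*(-14)) - 4) = 2 + (27*(-11 + 14) - 4) = 2 + (27*3 - 4) = 2 + (81 - 4) = 2 + 77 = 79)
W = -900 (W = -(-90)*(-4 - 6) = -(-90)*(-10) = -15*60 = -900)
N - W = 79 - 1*(-900) = 79 + 900 = 979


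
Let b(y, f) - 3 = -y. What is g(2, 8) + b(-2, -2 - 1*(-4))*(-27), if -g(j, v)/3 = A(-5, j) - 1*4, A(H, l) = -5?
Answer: -108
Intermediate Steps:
b(y, f) = 3 - y
g(j, v) = 27 (g(j, v) = -3*(-5 - 1*4) = -3*(-5 - 4) = -3*(-9) = 27)
g(2, 8) + b(-2, -2 - 1*(-4))*(-27) = 27 + (3 - 1*(-2))*(-27) = 27 + (3 + 2)*(-27) = 27 + 5*(-27) = 27 - 135 = -108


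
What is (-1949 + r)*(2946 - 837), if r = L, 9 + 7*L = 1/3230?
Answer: -4894651449/1190 ≈ -4.1132e+6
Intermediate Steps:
L = -29069/22610 (L = -9/7 + (⅐)/3230 = -9/7 + (⅐)*(1/3230) = -9/7 + 1/22610 = -29069/22610 ≈ -1.2857)
r = -29069/22610 ≈ -1.2857
(-1949 + r)*(2946 - 837) = (-1949 - 29069/22610)*(2946 - 837) = -44095959/22610*2109 = -4894651449/1190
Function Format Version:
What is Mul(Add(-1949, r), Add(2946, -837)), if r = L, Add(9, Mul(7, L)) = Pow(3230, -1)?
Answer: Rational(-4894651449, 1190) ≈ -4.1132e+6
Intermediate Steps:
L = Rational(-29069, 22610) (L = Add(Rational(-9, 7), Mul(Rational(1, 7), Pow(3230, -1))) = Add(Rational(-9, 7), Mul(Rational(1, 7), Rational(1, 3230))) = Add(Rational(-9, 7), Rational(1, 22610)) = Rational(-29069, 22610) ≈ -1.2857)
r = Rational(-29069, 22610) ≈ -1.2857
Mul(Add(-1949, r), Add(2946, -837)) = Mul(Add(-1949, Rational(-29069, 22610)), Add(2946, -837)) = Mul(Rational(-44095959, 22610), 2109) = Rational(-4894651449, 1190)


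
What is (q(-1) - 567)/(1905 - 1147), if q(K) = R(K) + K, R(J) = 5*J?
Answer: -573/758 ≈ -0.75594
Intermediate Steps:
q(K) = 6*K (q(K) = 5*K + K = 6*K)
(q(-1) - 567)/(1905 - 1147) = (6*(-1) - 567)/(1905 - 1147) = (-6 - 567)/758 = -573*1/758 = -573/758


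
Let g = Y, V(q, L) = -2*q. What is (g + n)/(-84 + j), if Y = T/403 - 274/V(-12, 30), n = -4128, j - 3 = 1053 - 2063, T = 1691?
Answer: 19997927/5276076 ≈ 3.7903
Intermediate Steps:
j = -1007 (j = 3 + (1053 - 2063) = 3 - 1010 = -1007)
Y = -34919/4836 (Y = 1691/403 - 274/((-2*(-12))) = 1691*(1/403) - 274/24 = 1691/403 - 274*1/24 = 1691/403 - 137/12 = -34919/4836 ≈ -7.2206)
g = -34919/4836 ≈ -7.2206
(g + n)/(-84 + j) = (-34919/4836 - 4128)/(-84 - 1007) = -19997927/4836/(-1091) = -19997927/4836*(-1/1091) = 19997927/5276076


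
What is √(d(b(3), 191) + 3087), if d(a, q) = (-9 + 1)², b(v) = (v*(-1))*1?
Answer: √3151 ≈ 56.134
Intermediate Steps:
b(v) = -v (b(v) = -v*1 = -v)
d(a, q) = 64 (d(a, q) = (-8)² = 64)
√(d(b(3), 191) + 3087) = √(64 + 3087) = √3151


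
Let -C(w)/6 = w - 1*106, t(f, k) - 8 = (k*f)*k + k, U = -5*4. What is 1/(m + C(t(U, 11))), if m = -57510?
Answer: -1/42468 ≈ -2.3547e-5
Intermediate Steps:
U = -20
t(f, k) = 8 + k + f*k² (t(f, k) = 8 + ((k*f)*k + k) = 8 + ((f*k)*k + k) = 8 + (f*k² + k) = 8 + (k + f*k²) = 8 + k + f*k²)
C(w) = 636 - 6*w (C(w) = -6*(w - 1*106) = -6*(w - 106) = -6*(-106 + w) = 636 - 6*w)
1/(m + C(t(U, 11))) = 1/(-57510 + (636 - 6*(8 + 11 - 20*11²))) = 1/(-57510 + (636 - 6*(8 + 11 - 20*121))) = 1/(-57510 + (636 - 6*(8 + 11 - 2420))) = 1/(-57510 + (636 - 6*(-2401))) = 1/(-57510 + (636 + 14406)) = 1/(-57510 + 15042) = 1/(-42468) = -1/42468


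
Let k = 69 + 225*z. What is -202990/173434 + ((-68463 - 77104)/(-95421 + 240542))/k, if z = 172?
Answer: -571043391126794/487886842781133 ≈ -1.1704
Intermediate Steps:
k = 38769 (k = 69 + 225*172 = 69 + 38700 = 38769)
-202990/173434 + ((-68463 - 77104)/(-95421 + 240542))/k = -202990/173434 + ((-68463 - 77104)/(-95421 + 240542))/38769 = -202990*1/173434 - 145567/145121*(1/38769) = -101495/86717 - 145567*1/145121*(1/38769) = -101495/86717 - 145567/145121*1/38769 = -101495/86717 - 145567/5626196049 = -571043391126794/487886842781133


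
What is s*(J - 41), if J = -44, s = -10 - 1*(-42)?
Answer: -2720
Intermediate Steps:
s = 32 (s = -10 + 42 = 32)
s*(J - 41) = 32*(-44 - 41) = 32*(-85) = -2720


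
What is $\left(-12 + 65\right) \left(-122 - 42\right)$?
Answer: $-8692$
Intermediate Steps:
$\left(-12 + 65\right) \left(-122 - 42\right) = 53 \left(-164\right) = -8692$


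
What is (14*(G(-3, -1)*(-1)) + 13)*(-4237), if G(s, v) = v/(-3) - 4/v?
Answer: 605891/3 ≈ 2.0196e+5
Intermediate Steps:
G(s, v) = -4/v - v/3 (G(s, v) = v*(-1/3) - 4/v = -v/3 - 4/v = -4/v - v/3)
(14*(G(-3, -1)*(-1)) + 13)*(-4237) = (14*((-4/(-1) - 1/3*(-1))*(-1)) + 13)*(-4237) = (14*((-4*(-1) + 1/3)*(-1)) + 13)*(-4237) = (14*((4 + 1/3)*(-1)) + 13)*(-4237) = (14*((13/3)*(-1)) + 13)*(-4237) = (14*(-13/3) + 13)*(-4237) = (-182/3 + 13)*(-4237) = -143/3*(-4237) = 605891/3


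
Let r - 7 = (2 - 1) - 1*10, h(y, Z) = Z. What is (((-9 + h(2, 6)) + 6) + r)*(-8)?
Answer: -8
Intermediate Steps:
r = -2 (r = 7 + ((2 - 1) - 1*10) = 7 + (1 - 10) = 7 - 9 = -2)
(((-9 + h(2, 6)) + 6) + r)*(-8) = (((-9 + 6) + 6) - 2)*(-8) = ((-3 + 6) - 2)*(-8) = (3 - 2)*(-8) = 1*(-8) = -8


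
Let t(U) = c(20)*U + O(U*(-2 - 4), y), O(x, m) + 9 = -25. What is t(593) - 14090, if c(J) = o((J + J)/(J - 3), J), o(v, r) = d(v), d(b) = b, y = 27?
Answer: -216388/17 ≈ -12729.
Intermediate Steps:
o(v, r) = v
c(J) = 2*J/(-3 + J) (c(J) = (J + J)/(J - 3) = (2*J)/(-3 + J) = 2*J/(-3 + J))
O(x, m) = -34 (O(x, m) = -9 - 25 = -34)
t(U) = -34 + 40*U/17 (t(U) = (2*20/(-3 + 20))*U - 34 = (2*20/17)*U - 34 = (2*20*(1/17))*U - 34 = 40*U/17 - 34 = -34 + 40*U/17)
t(593) - 14090 = (-34 + (40/17)*593) - 14090 = (-34 + 23720/17) - 14090 = 23142/17 - 14090 = -216388/17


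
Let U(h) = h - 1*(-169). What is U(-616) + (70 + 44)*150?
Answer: 16653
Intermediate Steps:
U(h) = 169 + h (U(h) = h + 169 = 169 + h)
U(-616) + (70 + 44)*150 = (169 - 616) + (70 + 44)*150 = -447 + 114*150 = -447 + 17100 = 16653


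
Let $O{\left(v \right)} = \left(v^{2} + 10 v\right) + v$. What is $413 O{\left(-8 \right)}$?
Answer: $-9912$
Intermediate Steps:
$O{\left(v \right)} = v^{2} + 11 v$
$413 O{\left(-8 \right)} = 413 \left(- 8 \left(11 - 8\right)\right) = 413 \left(\left(-8\right) 3\right) = 413 \left(-24\right) = -9912$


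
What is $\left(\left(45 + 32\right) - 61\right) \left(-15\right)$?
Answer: $-240$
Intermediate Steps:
$\left(\left(45 + 32\right) - 61\right) \left(-15\right) = \left(77 - 61\right) \left(-15\right) = 16 \left(-15\right) = -240$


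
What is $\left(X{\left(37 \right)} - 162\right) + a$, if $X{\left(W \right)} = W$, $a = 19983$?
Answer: $19858$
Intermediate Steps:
$\left(X{\left(37 \right)} - 162\right) + a = \left(37 - 162\right) + 19983 = -125 + 19983 = 19858$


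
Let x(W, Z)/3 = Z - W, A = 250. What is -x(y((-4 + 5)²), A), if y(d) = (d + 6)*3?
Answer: -687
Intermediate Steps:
y(d) = 18 + 3*d (y(d) = (6 + d)*3 = 18 + 3*d)
x(W, Z) = -3*W + 3*Z (x(W, Z) = 3*(Z - W) = -3*W + 3*Z)
-x(y((-4 + 5)²), A) = -(-3*(18 + 3*(-4 + 5)²) + 3*250) = -(-3*(18 + 3*1²) + 750) = -(-3*(18 + 3*1) + 750) = -(-3*(18 + 3) + 750) = -(-3*21 + 750) = -(-63 + 750) = -1*687 = -687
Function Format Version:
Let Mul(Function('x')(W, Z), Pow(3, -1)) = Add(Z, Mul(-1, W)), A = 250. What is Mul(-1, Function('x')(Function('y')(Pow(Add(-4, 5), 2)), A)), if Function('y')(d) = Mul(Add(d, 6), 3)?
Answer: -687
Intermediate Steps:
Function('y')(d) = Add(18, Mul(3, d)) (Function('y')(d) = Mul(Add(6, d), 3) = Add(18, Mul(3, d)))
Function('x')(W, Z) = Add(Mul(-3, W), Mul(3, Z)) (Function('x')(W, Z) = Mul(3, Add(Z, Mul(-1, W))) = Add(Mul(-3, W), Mul(3, Z)))
Mul(-1, Function('x')(Function('y')(Pow(Add(-4, 5), 2)), A)) = Mul(-1, Add(Mul(-3, Add(18, Mul(3, Pow(Add(-4, 5), 2)))), Mul(3, 250))) = Mul(-1, Add(Mul(-3, Add(18, Mul(3, Pow(1, 2)))), 750)) = Mul(-1, Add(Mul(-3, Add(18, Mul(3, 1))), 750)) = Mul(-1, Add(Mul(-3, Add(18, 3)), 750)) = Mul(-1, Add(Mul(-3, 21), 750)) = Mul(-1, Add(-63, 750)) = Mul(-1, 687) = -687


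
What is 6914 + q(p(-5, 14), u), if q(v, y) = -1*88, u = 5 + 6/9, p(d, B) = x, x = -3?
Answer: 6826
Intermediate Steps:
p(d, B) = -3
u = 17/3 (u = 5 + 6*(1/9) = 5 + 2/3 = 17/3 ≈ 5.6667)
q(v, y) = -88
6914 + q(p(-5, 14), u) = 6914 - 88 = 6826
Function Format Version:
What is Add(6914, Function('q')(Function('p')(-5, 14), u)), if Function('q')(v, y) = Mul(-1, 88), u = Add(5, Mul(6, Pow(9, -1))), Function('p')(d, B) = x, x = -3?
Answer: 6826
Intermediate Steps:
Function('p')(d, B) = -3
u = Rational(17, 3) (u = Add(5, Mul(6, Rational(1, 9))) = Add(5, Rational(2, 3)) = Rational(17, 3) ≈ 5.6667)
Function('q')(v, y) = -88
Add(6914, Function('q')(Function('p')(-5, 14), u)) = Add(6914, -88) = 6826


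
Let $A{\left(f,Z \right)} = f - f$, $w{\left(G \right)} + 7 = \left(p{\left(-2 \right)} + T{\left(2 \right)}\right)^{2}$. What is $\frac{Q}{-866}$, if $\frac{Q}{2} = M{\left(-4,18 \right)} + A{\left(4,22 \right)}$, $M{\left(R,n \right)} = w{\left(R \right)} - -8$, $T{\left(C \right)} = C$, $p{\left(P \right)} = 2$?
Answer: $- \frac{17}{433} \approx -0.039261$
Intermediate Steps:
$w{\left(G \right)} = 9$ ($w{\left(G \right)} = -7 + \left(2 + 2\right)^{2} = -7 + 4^{2} = -7 + 16 = 9$)
$A{\left(f,Z \right)} = 0$
$M{\left(R,n \right)} = 17$ ($M{\left(R,n \right)} = 9 - -8 = 9 + 8 = 17$)
$Q = 34$ ($Q = 2 \left(17 + 0\right) = 2 \cdot 17 = 34$)
$\frac{Q}{-866} = \frac{34}{-866} = 34 \left(- \frac{1}{866}\right) = - \frac{17}{433}$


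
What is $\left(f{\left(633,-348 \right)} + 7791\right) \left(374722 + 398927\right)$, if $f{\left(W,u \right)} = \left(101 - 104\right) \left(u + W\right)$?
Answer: $5366029464$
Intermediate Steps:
$f{\left(W,u \right)} = - 3 W - 3 u$ ($f{\left(W,u \right)} = - 3 \left(W + u\right) = - 3 W - 3 u$)
$\left(f{\left(633,-348 \right)} + 7791\right) \left(374722 + 398927\right) = \left(\left(\left(-3\right) 633 - -1044\right) + 7791\right) \left(374722 + 398927\right) = \left(\left(-1899 + 1044\right) + 7791\right) 773649 = \left(-855 + 7791\right) 773649 = 6936 \cdot 773649 = 5366029464$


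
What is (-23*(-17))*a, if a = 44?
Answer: 17204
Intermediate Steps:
(-23*(-17))*a = -23*(-17)*44 = 391*44 = 17204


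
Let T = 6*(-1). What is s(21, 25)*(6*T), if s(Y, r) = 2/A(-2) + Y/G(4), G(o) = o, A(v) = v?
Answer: -153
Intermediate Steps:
T = -6
s(Y, r) = -1 + Y/4 (s(Y, r) = 2/(-2) + Y/4 = 2*(-½) + Y*(¼) = -1 + Y/4)
s(21, 25)*(6*T) = (-1 + (¼)*21)*(6*(-6)) = (-1 + 21/4)*(-36) = (17/4)*(-36) = -153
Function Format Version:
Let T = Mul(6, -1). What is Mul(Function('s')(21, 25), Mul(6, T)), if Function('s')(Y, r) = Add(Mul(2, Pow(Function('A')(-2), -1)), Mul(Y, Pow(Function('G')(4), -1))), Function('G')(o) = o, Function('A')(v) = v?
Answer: -153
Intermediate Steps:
T = -6
Function('s')(Y, r) = Add(-1, Mul(Rational(1, 4), Y)) (Function('s')(Y, r) = Add(Mul(2, Pow(-2, -1)), Mul(Y, Pow(4, -1))) = Add(Mul(2, Rational(-1, 2)), Mul(Y, Rational(1, 4))) = Add(-1, Mul(Rational(1, 4), Y)))
Mul(Function('s')(21, 25), Mul(6, T)) = Mul(Add(-1, Mul(Rational(1, 4), 21)), Mul(6, -6)) = Mul(Add(-1, Rational(21, 4)), -36) = Mul(Rational(17, 4), -36) = -153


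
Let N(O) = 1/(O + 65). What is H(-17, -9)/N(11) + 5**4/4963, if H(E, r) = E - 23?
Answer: -15086895/4963 ≈ -3039.9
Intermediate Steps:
H(E, r) = -23 + E
N(O) = 1/(65 + O)
H(-17, -9)/N(11) + 5**4/4963 = (-23 - 17)/(1/(65 + 11)) + 5**4/4963 = -40/(1/76) + 625*(1/4963) = -40/1/76 + 625/4963 = -40*76 + 625/4963 = -3040 + 625/4963 = -15086895/4963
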